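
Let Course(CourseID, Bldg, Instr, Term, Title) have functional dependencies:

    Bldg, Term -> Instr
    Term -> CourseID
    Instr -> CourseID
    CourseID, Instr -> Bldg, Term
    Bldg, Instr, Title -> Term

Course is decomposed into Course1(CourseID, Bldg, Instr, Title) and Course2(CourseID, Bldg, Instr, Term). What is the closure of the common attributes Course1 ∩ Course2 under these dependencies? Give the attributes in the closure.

Course1 ∩ Course2 = {CourseID, Bldg, Instr}.
CourseID, Instr → Bldg, Term applies, adding Term
Closure: {CourseID, Bldg, Instr, Term}.

CourseID, Bldg, Instr, Term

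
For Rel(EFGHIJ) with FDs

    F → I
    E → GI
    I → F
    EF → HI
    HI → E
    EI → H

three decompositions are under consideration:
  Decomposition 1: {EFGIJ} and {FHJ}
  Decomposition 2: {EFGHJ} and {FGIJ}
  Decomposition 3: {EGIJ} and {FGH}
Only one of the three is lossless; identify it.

Decomposition 1: common = {FJ}, closure = {FIJ} → lossy.
Decomposition 2: common = {FGJ}, closure = {FGIJ} → lossless.
Decomposition 3: common = {G}, closure = {G} → lossy.

Decomposition 2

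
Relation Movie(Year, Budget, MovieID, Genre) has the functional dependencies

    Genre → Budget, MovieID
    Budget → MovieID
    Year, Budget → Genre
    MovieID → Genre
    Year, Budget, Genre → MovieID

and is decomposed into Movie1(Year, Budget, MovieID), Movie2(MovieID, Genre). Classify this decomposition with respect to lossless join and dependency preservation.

lossless and dependency-preserving

Lossless test: (MovieID)⁺ = {Budget, MovieID, Genre}, which contains all of one fragment — lossless.
Dependency preservation: Genre → Budget, MovieID; Year, Budget → Genre; Year, Budget, Genre → MovieID are not contained in any single fragment, but the restricted closure of each left-hand side across the fragments still reaches the right-hand side; the remaining FDs each lie inside some fragment. All dependencies are preserved.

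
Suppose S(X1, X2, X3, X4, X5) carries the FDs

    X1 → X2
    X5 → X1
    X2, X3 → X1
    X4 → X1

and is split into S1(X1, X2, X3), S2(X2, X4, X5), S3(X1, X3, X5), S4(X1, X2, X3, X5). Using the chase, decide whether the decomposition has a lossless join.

Chase test. Columns are X1, X2, X3, X4, X5; row i has aⱼ where attribute j ∈ Si, else bᵢⱼ.
Initial tableau (one row per fragment):
  row 1: a1 a2 a3 b14 b15
  row 2: b21 a2 b23 a4 a5
  row 3: a1 b32 a3 b34 a5
  row 4: a1 a2 a3 b44 a5
Rows 1 and 3 agree on X1; apply X1→X2 and equate their X2 entries.
Rows 2 and 3 agree on X5; apply X5→X1 and equate their X1 entries.
No row becomes fully distinguished — the join is lossy.

No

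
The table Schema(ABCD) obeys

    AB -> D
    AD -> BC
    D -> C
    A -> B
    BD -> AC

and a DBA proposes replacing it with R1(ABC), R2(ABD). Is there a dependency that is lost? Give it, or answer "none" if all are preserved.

Check D → C: no single fragment contains all of {CD}, and the restricted closure of {D} across the fragments never reaches {C}.
AB → D is preserved.
AD → BC is preserved.
A → B is preserved.
BD → AC is preserved.

D -> C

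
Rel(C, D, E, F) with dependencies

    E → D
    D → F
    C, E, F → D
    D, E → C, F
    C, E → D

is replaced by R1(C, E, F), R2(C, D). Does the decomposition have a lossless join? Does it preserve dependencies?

Lossless test: (C)⁺ = {C}, which is a superkey of neither fragment — lossy.
Dependency preservation: the restricted closure of {E} across the fragments never reaches {D}, so E → D cannot be enforced without a join — not preserved.

lossy and not dependency-preserving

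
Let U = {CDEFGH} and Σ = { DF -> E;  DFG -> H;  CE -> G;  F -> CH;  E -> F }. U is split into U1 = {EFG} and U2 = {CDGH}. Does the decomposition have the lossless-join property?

Common attributes: U1 ∩ U2 = {G}.
No dependency enlarges {G}, so (G)⁺ = {G}.
The closure contains neither all of U1 = {EFG} nor all of U2 = {CDGH}, so the common attributes are not a superkey of either fragment. The join is lossy.

No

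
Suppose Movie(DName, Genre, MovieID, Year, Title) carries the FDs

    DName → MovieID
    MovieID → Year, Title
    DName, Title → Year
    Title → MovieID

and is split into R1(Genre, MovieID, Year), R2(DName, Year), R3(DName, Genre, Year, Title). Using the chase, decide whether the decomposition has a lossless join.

Chase test. Columns are DName, Genre, MovieID, Year, Title; row i has aⱼ where attribute j ∈ Ri, else bᵢⱼ.
Initial tableau (one row per fragment):
  row 1: b11 a2 a3 a4 b15
  row 2: a1 b22 b23 a4 b25
  row 3: a1 a2 b33 a4 a5
Rows 2 and 3 agree on DName; apply DName→MovieID and equate their MovieID entries.
Rows 2 and 3 agree on MovieID; apply MovieID→Year, Title and equate their Year, Title entries.
No row becomes fully distinguished — the join is lossy.

No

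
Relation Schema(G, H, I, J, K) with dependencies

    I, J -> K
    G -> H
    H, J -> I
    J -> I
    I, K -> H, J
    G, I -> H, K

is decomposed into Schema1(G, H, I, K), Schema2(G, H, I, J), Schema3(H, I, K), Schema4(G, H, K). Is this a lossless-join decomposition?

Chase test. Columns are G, H, I, J, K; row i has aⱼ where attribute j ∈ Schemai, else bᵢⱼ.
Initial tableau (one row per fragment):
  row 1: a1 a2 a3 b14 a5
  row 2: a1 a2 a3 a4 b25
  row 3: b31 a2 a3 b34 a5
  row 4: a1 a2 b43 b44 a5
Rows 1 and 3 agree on I, K; apply I, K→H, J and equate their H, J entries.
Rows 1 and 2 agree on G, I; apply G, I→H, K and equate their H, K entries.
Rows 1 and 2 agree on I, K; apply I, K→H, J and equate their H, J entries.
Row 1 is now all distinguished symbols — the join is lossless.

Yes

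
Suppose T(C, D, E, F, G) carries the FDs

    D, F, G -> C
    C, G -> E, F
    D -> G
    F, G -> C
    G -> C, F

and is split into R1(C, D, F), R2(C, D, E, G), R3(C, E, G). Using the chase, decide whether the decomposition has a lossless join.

Yes

Chase test. Columns are C, D, E, F, G; row i has aⱼ where attribute j ∈ Ri, else bᵢⱼ.
Initial tableau (one row per fragment):
  row 1: a1 a2 b13 a4 b15
  row 2: a1 a2 a3 b24 a5
  row 3: a1 b32 a3 b34 a5
Rows 2 and 3 agree on C, G; apply C, G→E, F and equate their E, F entries.
Rows 1 and 2 agree on D; apply D→G and equate their G entries.
Rows 1 and 2 agree on G; apply G→C, F and equate their C, F entries.
Rows 1 and 2 agree on C, G; apply C, G→E, F and equate their E, F entries.
Row 1 is now all distinguished symbols — the join is lossless.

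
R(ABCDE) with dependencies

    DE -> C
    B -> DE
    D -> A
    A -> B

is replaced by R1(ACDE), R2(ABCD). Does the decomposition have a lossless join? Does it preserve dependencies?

lossless and dependency-preserving

Lossless test: (ACD)⁺ = {ABCDE}, which contains all of one fragment — lossless.
Dependency preservation: B → DE is not contained in any single fragment, but the restricted closure of its left-hand side across the fragments still reaches the right-hand side; the remaining FDs each lie inside some fragment. All dependencies are preserved.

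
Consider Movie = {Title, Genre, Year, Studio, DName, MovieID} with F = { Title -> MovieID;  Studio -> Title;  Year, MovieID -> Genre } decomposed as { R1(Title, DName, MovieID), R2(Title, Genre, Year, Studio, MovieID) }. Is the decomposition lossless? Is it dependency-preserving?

lossy but dependency-preserving

Lossless test: (Title, MovieID)⁺ = {Title, MovieID}, which is a superkey of neither fragment — lossy.
Dependency preservation: every FD's attributes lie within a single fragment, so each can be enforced locally — preserved.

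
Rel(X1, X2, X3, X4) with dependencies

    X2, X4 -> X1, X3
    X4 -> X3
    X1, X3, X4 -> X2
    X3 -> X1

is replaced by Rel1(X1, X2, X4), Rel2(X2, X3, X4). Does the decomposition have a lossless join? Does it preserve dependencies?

Lossless test: (X2, X4)⁺ = {X1, X2, X3, X4}, which contains all of one fragment — lossless.
Dependency preservation: the restricted closure of {X3} across the fragments never reaches {X1}, so X3 → X1 cannot be enforced without a join — not preserved.

lossless but not dependency-preserving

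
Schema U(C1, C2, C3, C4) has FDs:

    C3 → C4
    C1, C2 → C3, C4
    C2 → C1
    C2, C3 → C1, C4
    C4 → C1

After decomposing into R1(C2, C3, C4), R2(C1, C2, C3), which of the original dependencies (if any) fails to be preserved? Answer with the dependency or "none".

Check C4 → C1: no single fragment contains all of {C1, C4}, and the restricted closure of {C4} across the fragments never reaches {C1}.
C3 → C4 is preserved.
C1, C2 → C3, C4 is preserved.
C2 → C1 is preserved.
C2, C3 → C1, C4 is preserved.

C4 → C1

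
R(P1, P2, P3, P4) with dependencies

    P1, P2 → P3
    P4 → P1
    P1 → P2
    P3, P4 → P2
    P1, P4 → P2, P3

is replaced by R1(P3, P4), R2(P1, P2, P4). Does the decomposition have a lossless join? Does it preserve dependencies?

lossless but not dependency-preserving

Lossless test: (P4)⁺ = {P1, P2, P3, P4}, which contains all of one fragment — lossless.
Dependency preservation: the restricted closure of {P1, P2} across the fragments never reaches {P3}, so P1, P2 → P3 cannot be enforced without a join — not preserved.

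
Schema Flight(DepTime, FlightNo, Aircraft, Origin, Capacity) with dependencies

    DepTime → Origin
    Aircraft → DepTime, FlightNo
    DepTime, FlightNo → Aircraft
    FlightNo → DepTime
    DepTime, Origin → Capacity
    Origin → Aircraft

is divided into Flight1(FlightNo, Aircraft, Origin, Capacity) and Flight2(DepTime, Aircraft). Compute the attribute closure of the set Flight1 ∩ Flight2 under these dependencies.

Flight1 ∩ Flight2 = {Aircraft}.
Aircraft → DepTime, FlightNo applies, adding DepTime, FlightNo
DepTime → Origin applies, adding Origin
DepTime, Origin → Capacity applies, adding Capacity
Closure: {DepTime, FlightNo, Aircraft, Origin, Capacity}.

DepTime, FlightNo, Aircraft, Origin, Capacity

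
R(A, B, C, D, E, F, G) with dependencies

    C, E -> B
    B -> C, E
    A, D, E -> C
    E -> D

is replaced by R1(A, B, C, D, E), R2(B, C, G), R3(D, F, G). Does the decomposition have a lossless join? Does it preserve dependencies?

Lossless test (chase): Rows 1 and 2 agree on B; apply B→C, E and equate their C, E entries. Rows 1 and 2 agree on E; apply E→D and equate their D entries. No row becomes fully distinguished — the join is lossy.
Dependency preservation: every FD's attributes lie within a single fragment, so each can be enforced locally — preserved.

lossy but dependency-preserving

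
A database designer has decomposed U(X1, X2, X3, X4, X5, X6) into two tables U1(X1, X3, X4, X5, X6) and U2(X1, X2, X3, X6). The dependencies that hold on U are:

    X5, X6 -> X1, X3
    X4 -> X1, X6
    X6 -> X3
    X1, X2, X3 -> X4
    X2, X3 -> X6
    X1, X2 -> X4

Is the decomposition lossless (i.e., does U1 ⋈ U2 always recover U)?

No

Common attributes: U1 ∩ U2 = {X1, X3, X6}.
No dependency enlarges {X1, X3, X6}, so (X1, X3, X6)⁺ = {X1, X3, X6}.
The closure contains neither all of U1 = {X1, X3, X4, X5, X6} nor all of U2 = {X1, X2, X3, X6}, so the common attributes are not a superkey of either fragment. The join is lossy.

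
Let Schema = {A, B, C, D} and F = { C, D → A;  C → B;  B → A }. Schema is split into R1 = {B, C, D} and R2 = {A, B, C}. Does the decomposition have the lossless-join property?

Common attributes: R1 ∩ R2 = {B, C}.
Closure of {B, C}: B → A applies, adding A. So (B, C)⁺ = {A, B, C}.
This closure contains every attribute of R2, so R1 ∩ R2 → R2. The join is lossless.

Yes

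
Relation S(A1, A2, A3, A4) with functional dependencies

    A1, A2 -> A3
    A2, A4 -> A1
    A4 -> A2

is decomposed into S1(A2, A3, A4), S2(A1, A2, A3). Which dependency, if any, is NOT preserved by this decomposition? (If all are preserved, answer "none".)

Check A2, A4 → A1: no single fragment contains all of {A1, A2, A4}, and the restricted closure of {A2, A4} across the fragments never reaches {A1}.
A1, A2 → A3 is preserved.
A4 → A2 is preserved.

A2, A4 -> A1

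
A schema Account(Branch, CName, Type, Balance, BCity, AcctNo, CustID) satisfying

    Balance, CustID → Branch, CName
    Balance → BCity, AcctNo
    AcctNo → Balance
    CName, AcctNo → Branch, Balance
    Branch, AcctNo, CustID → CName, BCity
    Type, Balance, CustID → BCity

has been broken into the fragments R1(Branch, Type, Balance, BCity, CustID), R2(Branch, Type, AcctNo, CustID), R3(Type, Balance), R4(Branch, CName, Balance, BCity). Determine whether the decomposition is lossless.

No

Chase test. Columns are Branch, CName, Type, Balance, BCity, AcctNo, CustID; row i has aⱼ where attribute j ∈ Ri, else bᵢⱼ.
Initial tableau (one row per fragment):
  row 1: a1 b12 a3 a4 a5 b16 a7
  row 2: a1 b22 a3 b24 b25 a6 a7
  row 3: b31 b32 a3 a4 b35 b36 b37
  row 4: a1 a2 b43 a4 a5 b46 b47
Rows 1 and 3 agree on Balance; apply Balance→BCity, AcctNo and equate their BCity, AcctNo entries.
Rows 1 and 4 agree on Balance; apply Balance→BCity, AcctNo and equate their BCity, AcctNo entries.
No row becomes fully distinguished — the join is lossy.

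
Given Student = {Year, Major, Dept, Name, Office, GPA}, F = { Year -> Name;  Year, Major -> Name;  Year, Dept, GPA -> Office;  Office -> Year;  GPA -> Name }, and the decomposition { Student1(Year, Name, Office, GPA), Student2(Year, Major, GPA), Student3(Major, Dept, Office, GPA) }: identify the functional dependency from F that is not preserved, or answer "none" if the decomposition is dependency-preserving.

Year, Dept, GPA -> Office

Check Year, Dept, GPA → Office: no single fragment contains all of {Year, Dept, Office, GPA}, and the restricted closure of {Year, Dept, GPA} across the fragments never reaches {Office}.
Year → Name is preserved.
Year, Major → Name is preserved.
Office → Year is preserved.
GPA → Name is preserved.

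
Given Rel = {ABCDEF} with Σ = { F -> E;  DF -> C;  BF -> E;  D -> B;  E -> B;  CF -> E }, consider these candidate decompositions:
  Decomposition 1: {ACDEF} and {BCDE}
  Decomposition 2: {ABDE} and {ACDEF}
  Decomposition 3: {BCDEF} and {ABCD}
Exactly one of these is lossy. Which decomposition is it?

Decomposition 3

Decomposition 1: common = {CDE}, closure = {BCDE} → lossless.
Decomposition 2: common = {ADE}, closure = {ABDE} → lossless.
Decomposition 3: common = {BCD}, closure = {BCD} → lossy.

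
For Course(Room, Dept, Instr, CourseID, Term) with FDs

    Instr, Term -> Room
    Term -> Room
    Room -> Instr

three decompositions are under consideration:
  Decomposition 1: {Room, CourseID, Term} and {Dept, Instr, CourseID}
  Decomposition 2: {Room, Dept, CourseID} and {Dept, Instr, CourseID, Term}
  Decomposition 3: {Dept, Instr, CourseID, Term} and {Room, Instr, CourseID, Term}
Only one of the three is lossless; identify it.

Decomposition 1: common = {CourseID}, closure = {CourseID} → lossy.
Decomposition 2: common = {Dept, CourseID}, closure = {Dept, CourseID} → lossy.
Decomposition 3: common = {Instr, CourseID, Term}, closure = {Room, Instr, CourseID, Term} → lossless.

Decomposition 3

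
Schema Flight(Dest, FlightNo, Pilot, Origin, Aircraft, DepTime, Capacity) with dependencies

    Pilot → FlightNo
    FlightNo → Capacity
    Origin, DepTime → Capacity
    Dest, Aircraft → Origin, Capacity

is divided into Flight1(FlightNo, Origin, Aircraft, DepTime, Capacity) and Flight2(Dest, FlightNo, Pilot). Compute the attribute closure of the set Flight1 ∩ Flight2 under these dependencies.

FlightNo, Capacity

Flight1 ∩ Flight2 = {FlightNo}.
FlightNo → Capacity applies, adding Capacity
Closure: {FlightNo, Capacity}.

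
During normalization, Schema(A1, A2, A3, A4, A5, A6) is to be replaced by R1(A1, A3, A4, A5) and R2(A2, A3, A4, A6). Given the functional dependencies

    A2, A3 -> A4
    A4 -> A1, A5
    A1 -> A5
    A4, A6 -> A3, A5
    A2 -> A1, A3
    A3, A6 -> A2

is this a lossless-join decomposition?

Yes

Common attributes: R1 ∩ R2 = {A3, A4}.
Closure of {A3, A4}: A4 → A1, A5 applies, adding A1, A5. So (A3, A4)⁺ = {A1, A3, A4, A5}.
This closure contains every attribute of R1, so R1 ∩ R2 → R1. The join is lossless.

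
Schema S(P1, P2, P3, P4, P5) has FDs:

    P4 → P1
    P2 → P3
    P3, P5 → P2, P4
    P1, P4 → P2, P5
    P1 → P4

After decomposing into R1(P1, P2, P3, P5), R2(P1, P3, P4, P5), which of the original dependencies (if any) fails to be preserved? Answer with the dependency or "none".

P4 → P1 lies within R2.
P2 → P3 lies within R1.
P3, P5 → P2, P4: restricted closure across fragments reaches P2, P4.
P1, P4 → P2, P5: restricted closure across fragments reaches P2, P5.
P1 → P4 lies within R2.
Every dependency is enforceable on the fragments, so the decomposition is dependency-preserving.

none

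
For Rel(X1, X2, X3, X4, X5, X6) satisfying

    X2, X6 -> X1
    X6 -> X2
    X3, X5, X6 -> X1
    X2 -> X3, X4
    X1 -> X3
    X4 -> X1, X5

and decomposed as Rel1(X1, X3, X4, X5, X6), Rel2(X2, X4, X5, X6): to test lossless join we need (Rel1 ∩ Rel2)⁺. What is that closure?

X1, X2, X3, X4, X5, X6

Rel1 ∩ Rel2 = {X4, X5, X6}.
X6 → X2 applies, adding X2
X2 → X3, X4 applies, adding X3
X4 → X1, X5 applies, adding X1
Closure: {X1, X2, X3, X4, X5, X6}.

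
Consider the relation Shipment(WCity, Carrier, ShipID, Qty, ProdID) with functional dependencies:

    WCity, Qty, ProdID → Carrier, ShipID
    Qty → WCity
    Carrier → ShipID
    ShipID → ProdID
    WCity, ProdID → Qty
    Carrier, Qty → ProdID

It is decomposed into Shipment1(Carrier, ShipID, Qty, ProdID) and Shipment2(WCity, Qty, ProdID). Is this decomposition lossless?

Common attributes: Shipment1 ∩ Shipment2 = {Qty, ProdID}.
Closure of {Qty, ProdID}: Qty → WCity applies, adding WCity; WCity, Qty, ProdID → Carrier, ShipID applies, adding Carrier, ShipID. So (Qty, ProdID)⁺ = {WCity, Carrier, ShipID, Qty, ProdID}.
This closure contains every attribute of Shipment1, so Shipment1 ∩ Shipment2 → Shipment1. The join is lossless.

Yes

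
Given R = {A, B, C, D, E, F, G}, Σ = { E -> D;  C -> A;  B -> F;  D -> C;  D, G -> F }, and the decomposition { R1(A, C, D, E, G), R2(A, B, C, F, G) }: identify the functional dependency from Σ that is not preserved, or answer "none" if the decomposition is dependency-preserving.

Check D, G → F: no single fragment contains all of {D, F, G}, and the restricted closure of {D, G} across the fragments never reaches {F}.
E → D is preserved.
C → A is preserved.
B → F is preserved.
D → C is preserved.

D, G -> F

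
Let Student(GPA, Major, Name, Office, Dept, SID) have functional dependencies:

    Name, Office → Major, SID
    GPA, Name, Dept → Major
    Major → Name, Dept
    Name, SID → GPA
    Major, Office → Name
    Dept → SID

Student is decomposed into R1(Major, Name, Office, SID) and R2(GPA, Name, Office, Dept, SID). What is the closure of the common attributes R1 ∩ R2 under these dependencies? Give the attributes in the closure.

R1 ∩ R2 = {Name, Office, SID}.
Name, Office → Major, SID applies, adding Major
Major → Name, Dept applies, adding Dept
Name, SID → GPA applies, adding GPA
Closure: {GPA, Major, Name, Office, Dept, SID}.

GPA, Major, Name, Office, Dept, SID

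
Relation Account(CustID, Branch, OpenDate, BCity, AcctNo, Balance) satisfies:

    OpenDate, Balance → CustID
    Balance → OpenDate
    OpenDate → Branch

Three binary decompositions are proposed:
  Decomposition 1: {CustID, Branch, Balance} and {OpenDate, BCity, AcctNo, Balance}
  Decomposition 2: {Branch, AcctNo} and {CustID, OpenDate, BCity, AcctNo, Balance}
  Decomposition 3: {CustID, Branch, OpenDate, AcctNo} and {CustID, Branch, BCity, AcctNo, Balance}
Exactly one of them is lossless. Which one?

Decomposition 1

Decomposition 1: common = {Balance}, closure = {CustID, Branch, OpenDate, Balance} → lossless.
Decomposition 2: common = {AcctNo}, closure = {AcctNo} → lossy.
Decomposition 3: common = {CustID, Branch, AcctNo}, closure = {CustID, Branch, AcctNo} → lossy.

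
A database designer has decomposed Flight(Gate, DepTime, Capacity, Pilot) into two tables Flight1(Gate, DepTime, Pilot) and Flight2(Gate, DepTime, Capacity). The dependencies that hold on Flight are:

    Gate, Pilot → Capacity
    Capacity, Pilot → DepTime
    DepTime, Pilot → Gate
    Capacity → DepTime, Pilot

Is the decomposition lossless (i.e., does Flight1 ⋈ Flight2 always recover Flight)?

Common attributes: Flight1 ∩ Flight2 = {Gate, DepTime}.
No dependency enlarges {Gate, DepTime}, so (Gate, DepTime)⁺ = {Gate, DepTime}.
The closure contains neither all of Flight1 = {Gate, DepTime, Pilot} nor all of Flight2 = {Gate, DepTime, Capacity}, so the common attributes are not a superkey of either fragment. The join is lossy.

No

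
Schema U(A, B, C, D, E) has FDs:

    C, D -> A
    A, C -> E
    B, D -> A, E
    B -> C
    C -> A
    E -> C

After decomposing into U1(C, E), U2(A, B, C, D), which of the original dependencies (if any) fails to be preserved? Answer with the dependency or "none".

none

C, D → A lies within U2.
A, C → E: restricted closure across fragments reaches E.
B, D → A, E: restricted closure across fragments reaches A, E.
B → C lies within U2.
C → A lies within U2.
E → C lies within U1.
Every dependency is enforceable on the fragments, so the decomposition is dependency-preserving.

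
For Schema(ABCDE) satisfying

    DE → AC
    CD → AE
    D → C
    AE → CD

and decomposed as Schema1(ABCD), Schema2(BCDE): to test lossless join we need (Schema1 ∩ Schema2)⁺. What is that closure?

ABCDE

Schema1 ∩ Schema2 = {BCD}.
CD → AE applies, adding AE
Closure: {ABCDE}.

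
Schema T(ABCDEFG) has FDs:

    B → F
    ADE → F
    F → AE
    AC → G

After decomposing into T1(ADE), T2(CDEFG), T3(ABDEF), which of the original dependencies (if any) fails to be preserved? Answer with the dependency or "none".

Check AC → G: no single fragment contains all of {ACG}, and the restricted closure of {AC} across the fragments never reaches {G}.
B → F is preserved.
ADE → F is preserved.
F → AE is preserved.

AC → G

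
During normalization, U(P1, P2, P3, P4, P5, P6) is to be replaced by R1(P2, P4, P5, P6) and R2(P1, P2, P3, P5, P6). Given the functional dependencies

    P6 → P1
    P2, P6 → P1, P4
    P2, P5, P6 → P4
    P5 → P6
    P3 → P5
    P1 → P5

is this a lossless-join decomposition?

Yes

Common attributes: R1 ∩ R2 = {P2, P5, P6}.
Closure of {P2, P5, P6}: P6 → P1 applies, adding P1; P2, P6 → P1, P4 applies, adding P4. So (P2, P5, P6)⁺ = {P1, P2, P4, P5, P6}.
This closure contains every attribute of R1, so R1 ∩ R2 → R1. The join is lossless.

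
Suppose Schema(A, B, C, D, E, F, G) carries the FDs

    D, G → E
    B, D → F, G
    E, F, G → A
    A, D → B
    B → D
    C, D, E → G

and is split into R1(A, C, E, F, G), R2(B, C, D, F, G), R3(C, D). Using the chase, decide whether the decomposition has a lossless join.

No

Chase test. Columns are A, B, C, D, E, F, G; row i has aⱼ where attribute j ∈ Ri, else bᵢⱼ.
Initial tableau (one row per fragment):
  row 1: a1 b12 a3 b14 a5 a6 a7
  row 2: b21 a2 a3 a4 b25 a6 a7
  row 3: b31 b32 a3 a4 b35 b36 b37
No row becomes fully distinguished — the join is lossy.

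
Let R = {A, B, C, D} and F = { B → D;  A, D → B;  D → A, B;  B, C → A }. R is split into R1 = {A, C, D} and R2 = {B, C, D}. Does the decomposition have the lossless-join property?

Yes

Common attributes: R1 ∩ R2 = {C, D}.
Closure of {C, D}: D → A, B applies, adding A, B. So (C, D)⁺ = {A, B, C, D}.
This closure contains every attribute of R1, so R1 ∩ R2 → R1. The join is lossless.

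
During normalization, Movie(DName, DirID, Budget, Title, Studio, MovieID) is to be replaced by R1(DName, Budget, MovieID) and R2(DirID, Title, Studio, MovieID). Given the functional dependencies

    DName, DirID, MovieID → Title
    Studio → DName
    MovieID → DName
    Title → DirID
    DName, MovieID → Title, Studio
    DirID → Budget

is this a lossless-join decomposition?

Common attributes: R1 ∩ R2 = {MovieID}.
Closure of {MovieID}: MovieID → DName applies, adding DName; DName, MovieID → Title, Studio applies, adding Title, Studio; Title → DirID applies, adding DirID; DirID → Budget applies, adding Budget. So (MovieID)⁺ = {DName, DirID, Budget, Title, Studio, MovieID}.
This closure contains every attribute of R1, so R1 ∩ R2 → R1. The join is lossless.

Yes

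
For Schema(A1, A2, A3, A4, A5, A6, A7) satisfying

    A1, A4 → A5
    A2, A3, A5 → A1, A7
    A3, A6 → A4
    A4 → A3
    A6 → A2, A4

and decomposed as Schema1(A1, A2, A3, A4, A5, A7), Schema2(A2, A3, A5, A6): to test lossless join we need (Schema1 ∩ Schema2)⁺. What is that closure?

A1, A2, A3, A5, A7

Schema1 ∩ Schema2 = {A2, A3, A5}.
A2, A3, A5 → A1, A7 applies, adding A1, A7
Closure: {A1, A2, A3, A5, A7}.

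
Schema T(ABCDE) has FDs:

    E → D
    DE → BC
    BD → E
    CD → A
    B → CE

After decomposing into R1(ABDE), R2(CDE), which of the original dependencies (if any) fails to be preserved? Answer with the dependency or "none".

Check CD → A: no single fragment contains all of {ACD}, and the restricted closure of {CD} across the fragments never reaches {A}.
E → D is preserved.
DE → BC is preserved.
BD → E is preserved.
B → CE is preserved.

CD → A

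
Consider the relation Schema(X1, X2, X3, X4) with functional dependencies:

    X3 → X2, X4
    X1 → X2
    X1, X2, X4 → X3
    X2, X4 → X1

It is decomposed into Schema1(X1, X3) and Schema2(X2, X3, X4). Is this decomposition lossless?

Common attributes: Schema1 ∩ Schema2 = {X3}.
Closure of {X3}: X3 → X2, X4 applies, adding X2, X4; X2, X4 → X1 applies, adding X1. So (X3)⁺ = {X1, X2, X3, X4}.
This closure contains every attribute of Schema1, so Schema1 ∩ Schema2 → Schema1. The join is lossless.

Yes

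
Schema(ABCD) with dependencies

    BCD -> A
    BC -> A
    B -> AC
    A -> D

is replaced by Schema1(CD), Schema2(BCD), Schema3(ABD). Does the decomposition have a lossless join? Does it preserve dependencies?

lossless and dependency-preserving

Lossless test (chase): Rows 2 and 3 agree on B; apply B→AC and equate their AC entries. Row 2 is now all distinguished symbols — the join is lossless.
Dependency preservation: BCD → A; BC → A; B → AC are not contained in any single fragment, but the restricted closure of each left-hand side across the fragments still reaches the right-hand side; the remaining FDs each lie inside some fragment. All dependencies are preserved.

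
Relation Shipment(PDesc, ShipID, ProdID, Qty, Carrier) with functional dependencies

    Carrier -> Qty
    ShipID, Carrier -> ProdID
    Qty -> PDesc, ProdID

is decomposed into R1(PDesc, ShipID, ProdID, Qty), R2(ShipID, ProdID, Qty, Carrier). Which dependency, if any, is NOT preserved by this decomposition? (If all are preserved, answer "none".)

none

Carrier → Qty lies within R2.
ShipID, Carrier → ProdID lies within R2.
Qty → PDesc, ProdID lies within R1.
Every dependency is enforceable on the fragments, so the decomposition is dependency-preserving.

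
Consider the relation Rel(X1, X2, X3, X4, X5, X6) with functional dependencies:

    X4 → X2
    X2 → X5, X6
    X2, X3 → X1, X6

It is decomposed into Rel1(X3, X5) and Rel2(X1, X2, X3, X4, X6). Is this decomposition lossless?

No

Common attributes: Rel1 ∩ Rel2 = {X3}.
No dependency enlarges {X3}, so (X3)⁺ = {X3}.
The closure contains neither all of Rel1 = {X3, X5} nor all of Rel2 = {X1, X2, X3, X4, X6}, so the common attributes are not a superkey of either fragment. The join is lossy.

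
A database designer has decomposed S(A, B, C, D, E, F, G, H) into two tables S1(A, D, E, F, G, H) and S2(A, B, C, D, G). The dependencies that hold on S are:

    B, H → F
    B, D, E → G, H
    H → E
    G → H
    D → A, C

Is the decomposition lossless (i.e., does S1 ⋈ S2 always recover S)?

No

Common attributes: S1 ∩ S2 = {A, D, G}.
Closure of {A, D, G}: G → H applies, adding H; D → A, C applies, adding C; H → E applies, adding E. So (A, D, G)⁺ = {A, C, D, E, G, H}.
The closure contains neither all of S1 = {A, D, E, F, G, H} nor all of S2 = {A, B, C, D, G}, so the common attributes are not a superkey of either fragment. The join is lossy.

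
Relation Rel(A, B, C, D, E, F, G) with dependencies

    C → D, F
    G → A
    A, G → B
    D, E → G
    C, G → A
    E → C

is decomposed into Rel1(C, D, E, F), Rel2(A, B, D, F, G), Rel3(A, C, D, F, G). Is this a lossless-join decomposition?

Chase test. Columns are A, B, C, D, E, F, G; row i has aⱼ where attribute j ∈ Reli, else bᵢⱼ.
Initial tableau (one row per fragment):
  row 1: b11 b12 a3 a4 a5 a6 b17
  row 2: a1 a2 b23 a4 b25 a6 a7
  row 3: a1 b32 a3 a4 b35 a6 a7
Rows 2 and 3 agree on A, G; apply A, G→B and equate their B entries.
No row becomes fully distinguished — the join is lossy.

No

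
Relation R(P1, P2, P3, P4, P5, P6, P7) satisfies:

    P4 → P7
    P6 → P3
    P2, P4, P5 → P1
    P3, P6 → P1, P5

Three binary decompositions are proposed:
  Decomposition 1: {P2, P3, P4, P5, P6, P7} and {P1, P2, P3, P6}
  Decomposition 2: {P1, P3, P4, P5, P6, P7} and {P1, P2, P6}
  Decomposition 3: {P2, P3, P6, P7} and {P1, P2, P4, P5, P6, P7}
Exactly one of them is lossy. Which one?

Decomposition 2

Decomposition 1: common = {P2, P3, P6}, closure = {P1, P2, P3, P5, P6} → lossless.
Decomposition 2: common = {P1, P6}, closure = {P1, P3, P5, P6} → lossy.
Decomposition 3: common = {P2, P6, P7}, closure = {P1, P2, P3, P5, P6, P7} → lossless.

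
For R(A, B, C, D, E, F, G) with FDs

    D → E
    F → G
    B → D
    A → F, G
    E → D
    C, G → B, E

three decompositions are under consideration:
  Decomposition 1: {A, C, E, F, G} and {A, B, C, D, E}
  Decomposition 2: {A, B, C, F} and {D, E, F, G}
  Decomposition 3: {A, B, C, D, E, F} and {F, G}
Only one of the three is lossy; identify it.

Decomposition 1: common = {A, C, E}, closure = {A, B, C, D, E, F, G} → lossless.
Decomposition 2: common = {F}, closure = {F, G} → lossy.
Decomposition 3: common = {F}, closure = {F, G} → lossless.

Decomposition 2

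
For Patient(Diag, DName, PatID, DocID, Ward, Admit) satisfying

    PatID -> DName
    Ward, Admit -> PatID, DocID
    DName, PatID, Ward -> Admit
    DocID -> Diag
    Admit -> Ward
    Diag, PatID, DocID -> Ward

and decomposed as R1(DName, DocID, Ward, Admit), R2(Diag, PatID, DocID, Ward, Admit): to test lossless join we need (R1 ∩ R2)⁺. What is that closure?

R1 ∩ R2 = {DocID, Ward, Admit}.
Ward, Admit → PatID, DocID applies, adding PatID
DocID → Diag applies, adding Diag
PatID → DName applies, adding DName
Closure: {Diag, DName, PatID, DocID, Ward, Admit}.

Diag, DName, PatID, DocID, Ward, Admit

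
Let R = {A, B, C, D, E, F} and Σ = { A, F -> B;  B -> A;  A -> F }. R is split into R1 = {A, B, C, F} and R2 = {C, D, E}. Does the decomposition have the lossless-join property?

Common attributes: R1 ∩ R2 = {C}.
No dependency enlarges {C}, so (C)⁺ = {C}.
The closure contains neither all of R1 = {A, B, C, F} nor all of R2 = {C, D, E}, so the common attributes are not a superkey of either fragment. The join is lossy.

No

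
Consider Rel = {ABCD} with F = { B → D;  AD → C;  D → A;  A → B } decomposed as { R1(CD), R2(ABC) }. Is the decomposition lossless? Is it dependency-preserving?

lossy and not dependency-preserving

Lossless test: (C)⁺ = {C}, which is a superkey of neither fragment — lossy.
Dependency preservation: the restricted closure of {B} across the fragments never reaches {D}, so B → D cannot be enforced without a join — not preserved.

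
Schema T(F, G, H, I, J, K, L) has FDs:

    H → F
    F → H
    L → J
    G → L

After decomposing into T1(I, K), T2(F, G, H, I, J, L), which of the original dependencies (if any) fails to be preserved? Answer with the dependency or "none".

none

H → F lies within T2.
F → H lies within T2.
L → J lies within T2.
G → L lies within T2.
Every dependency is enforceable on the fragments, so the decomposition is dependency-preserving.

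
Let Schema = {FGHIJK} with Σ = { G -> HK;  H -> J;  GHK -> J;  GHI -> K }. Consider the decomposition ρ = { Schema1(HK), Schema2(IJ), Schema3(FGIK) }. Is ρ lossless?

No

Chase test. Columns are FGHIJK; row i has aⱼ where attribute j ∈ Schemai, else bᵢⱼ.
Initial tableau (one row per fragment):
  row 1: b11 b12 a3 b14 b15 a6
  row 2: b21 b22 b23 a4 a5 b26
  row 3: a1 a2 b33 a4 b35 a6
No row becomes fully distinguished — the join is lossy.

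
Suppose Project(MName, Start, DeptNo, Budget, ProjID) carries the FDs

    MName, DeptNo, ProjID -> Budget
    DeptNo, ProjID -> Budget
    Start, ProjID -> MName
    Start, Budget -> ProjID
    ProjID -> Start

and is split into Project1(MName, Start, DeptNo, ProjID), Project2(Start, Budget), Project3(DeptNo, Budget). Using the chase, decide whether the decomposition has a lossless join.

Chase test. Columns are MName, Start, DeptNo, Budget, ProjID; row i has aⱼ where attribute j ∈ Projecti, else bᵢⱼ.
Initial tableau (one row per fragment):
  row 1: a1 a2 a3 b14 a5
  row 2: b21 a2 b23 a4 b25
  row 3: b31 b32 a3 a4 b35
No row becomes fully distinguished — the join is lossy.

No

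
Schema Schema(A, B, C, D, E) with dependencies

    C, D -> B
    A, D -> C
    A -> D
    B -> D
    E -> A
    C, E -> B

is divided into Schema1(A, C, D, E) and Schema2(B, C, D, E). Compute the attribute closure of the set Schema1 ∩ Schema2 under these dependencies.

A, B, C, D, E

Schema1 ∩ Schema2 = {C, D, E}.
C, D → B applies, adding B
E → A applies, adding A
Closure: {A, B, C, D, E}.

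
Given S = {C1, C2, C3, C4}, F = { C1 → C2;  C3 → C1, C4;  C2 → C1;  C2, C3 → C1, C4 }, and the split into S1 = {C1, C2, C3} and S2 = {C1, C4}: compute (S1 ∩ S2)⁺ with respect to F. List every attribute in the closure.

S1 ∩ S2 = {C1}.
C1 → C2 applies, adding C2
Closure: {C1, C2}.

C1, C2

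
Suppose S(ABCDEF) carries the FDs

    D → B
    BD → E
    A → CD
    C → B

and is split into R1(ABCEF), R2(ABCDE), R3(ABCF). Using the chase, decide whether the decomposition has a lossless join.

Chase test. Columns are ABCDEF; row i has aⱼ where attribute j ∈ Ri, else bᵢⱼ.
Initial tableau (one row per fragment):
  row 1: a1 a2 a3 b14 a5 a6
  row 2: a1 a2 a3 a4 a5 b26
  row 3: a1 a2 a3 b34 b35 a6
Rows 1 and 2 agree on A; apply A→CD and equate their CD entries.
Rows 1 and 3 agree on A; apply A→CD and equate their CD entries.
Rows 1 and 3 agree on BD; apply BD→E and equate their E entries.
Row 1 is now all distinguished symbols — the join is lossless.

Yes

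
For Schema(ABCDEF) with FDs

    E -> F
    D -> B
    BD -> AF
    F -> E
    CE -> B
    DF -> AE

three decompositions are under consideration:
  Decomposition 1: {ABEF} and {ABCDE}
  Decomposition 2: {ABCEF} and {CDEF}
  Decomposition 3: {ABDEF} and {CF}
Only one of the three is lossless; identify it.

Decomposition 1

Decomposition 1: common = {ABE}, closure = {ABEF} → lossless.
Decomposition 2: common = {CEF}, closure = {BCEF} → lossy.
Decomposition 3: common = {F}, closure = {EF} → lossy.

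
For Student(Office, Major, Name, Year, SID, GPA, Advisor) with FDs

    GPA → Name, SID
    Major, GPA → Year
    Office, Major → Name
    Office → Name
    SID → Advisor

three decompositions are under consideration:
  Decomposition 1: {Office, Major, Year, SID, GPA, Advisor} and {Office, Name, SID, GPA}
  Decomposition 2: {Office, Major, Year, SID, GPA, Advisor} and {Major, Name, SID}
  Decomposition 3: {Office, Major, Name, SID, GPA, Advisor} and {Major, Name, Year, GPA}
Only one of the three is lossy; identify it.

Decomposition 2

Decomposition 1: common = {Office, SID, GPA}, closure = {Office, Name, SID, GPA, Advisor} → lossless.
Decomposition 2: common = {Major, SID}, closure = {Major, SID, Advisor} → lossy.
Decomposition 3: common = {Major, Name, GPA}, closure = {Major, Name, Year, SID, GPA, Advisor} → lossless.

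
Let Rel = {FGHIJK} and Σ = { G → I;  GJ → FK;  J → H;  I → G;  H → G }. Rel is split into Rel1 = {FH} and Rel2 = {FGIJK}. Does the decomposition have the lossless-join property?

No

Common attributes: Rel1 ∩ Rel2 = {F}.
No dependency enlarges {F}, so (F)⁺ = {F}.
The closure contains neither all of Rel1 = {FH} nor all of Rel2 = {FGIJK}, so the common attributes are not a superkey of either fragment. The join is lossy.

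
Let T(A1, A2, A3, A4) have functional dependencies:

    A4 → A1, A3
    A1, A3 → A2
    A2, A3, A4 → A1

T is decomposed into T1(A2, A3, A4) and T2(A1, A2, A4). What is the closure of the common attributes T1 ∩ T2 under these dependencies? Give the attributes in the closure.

A1, A2, A3, A4

T1 ∩ T2 = {A2, A4}.
A4 → A1, A3 applies, adding A1, A3
Closure: {A1, A2, A3, A4}.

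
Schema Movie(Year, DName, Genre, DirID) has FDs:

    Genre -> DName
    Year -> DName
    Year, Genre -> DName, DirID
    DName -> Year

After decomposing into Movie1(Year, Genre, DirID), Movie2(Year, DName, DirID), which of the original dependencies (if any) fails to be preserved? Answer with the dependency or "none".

Genre → DName: restricted closure across fragments reaches DName.
Year → DName lies within Movie2.
Year, Genre → DName, DirID: restricted closure across fragments reaches DName, DirID.
DName → Year lies within Movie2.
Every dependency is enforceable on the fragments, so the decomposition is dependency-preserving.

none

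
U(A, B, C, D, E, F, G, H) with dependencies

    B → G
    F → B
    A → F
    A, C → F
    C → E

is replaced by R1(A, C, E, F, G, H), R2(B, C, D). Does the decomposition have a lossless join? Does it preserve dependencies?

Lossless test: (C)⁺ = {C, E}, which is a superkey of neither fragment — lossy.
Dependency preservation: the restricted closure of {B} across the fragments never reaches {G}, so B → G cannot be enforced without a join — not preserved.

lossy and not dependency-preserving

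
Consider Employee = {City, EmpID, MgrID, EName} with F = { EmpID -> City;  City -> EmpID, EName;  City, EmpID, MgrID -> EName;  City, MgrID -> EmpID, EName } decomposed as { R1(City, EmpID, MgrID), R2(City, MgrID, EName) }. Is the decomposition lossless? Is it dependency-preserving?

lossless and dependency-preserving

Lossless test: (City, MgrID)⁺ = {City, EmpID, MgrID, EName}, which contains all of one fragment — lossless.
Dependency preservation: City → EmpID, EName; City, EmpID, MgrID → EName; City, MgrID → EmpID, EName are not contained in any single fragment, but the restricted closure of each left-hand side across the fragments still reaches the right-hand side; the remaining FDs each lie inside some fragment. All dependencies are preserved.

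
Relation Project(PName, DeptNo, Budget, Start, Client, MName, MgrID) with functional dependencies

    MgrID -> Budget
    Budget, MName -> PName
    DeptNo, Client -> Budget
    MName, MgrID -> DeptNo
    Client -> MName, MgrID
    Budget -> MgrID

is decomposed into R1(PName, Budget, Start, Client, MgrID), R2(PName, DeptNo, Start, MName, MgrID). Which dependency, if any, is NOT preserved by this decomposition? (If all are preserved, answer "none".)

Check Client → MName, MgrID: no single fragment contains all of {Client, MName, MgrID}, and the restricted closure of {Client} across the fragments never reaches {MName, MgrID}.
MgrID → Budget is preserved.
Budget, MName → PName is preserved.
DeptNo, Client → Budget is preserved.
MName, MgrID → DeptNo is preserved.
Budget → MgrID is preserved.

Client -> MName, MgrID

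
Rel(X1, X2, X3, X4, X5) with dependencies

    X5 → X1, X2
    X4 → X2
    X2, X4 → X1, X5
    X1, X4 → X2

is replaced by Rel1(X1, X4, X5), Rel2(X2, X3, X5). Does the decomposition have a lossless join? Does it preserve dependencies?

lossy but dependency-preserving

Lossless test: (X5)⁺ = {X1, X2, X5}, which is a superkey of neither fragment — lossy.
Dependency preservation: X5 → X1, X2; X4 → X2; X2, X4 → X1, X5; X1, X4 → X2 are not contained in any single fragment, but the restricted closure of each left-hand side across the fragments still reaches the right-hand side; the remaining FDs each lie inside some fragment. All dependencies are preserved.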